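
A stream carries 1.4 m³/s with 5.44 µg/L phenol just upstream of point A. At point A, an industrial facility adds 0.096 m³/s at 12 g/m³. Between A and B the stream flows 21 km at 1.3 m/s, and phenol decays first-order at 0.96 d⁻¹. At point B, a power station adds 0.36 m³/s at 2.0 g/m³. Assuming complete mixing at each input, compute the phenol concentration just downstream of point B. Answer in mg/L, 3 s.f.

5.44 µg/L = 0.00544 mg/L.
After input A: C = (1.4·0.00544 + 0.096·12) / 1.496 = 0.7751 mg/L.
Over the 21 km reach to input B (t = 1.615e+04 s = 0.187 d), decay gives C = 0.7751·exp(−0.96·0.187) = 0.6478 mg/L.
After input B: C = (1.496·0.6478 + 0.36·2) / 1.856 = 0.9101 mg/L.

0.910 mg/L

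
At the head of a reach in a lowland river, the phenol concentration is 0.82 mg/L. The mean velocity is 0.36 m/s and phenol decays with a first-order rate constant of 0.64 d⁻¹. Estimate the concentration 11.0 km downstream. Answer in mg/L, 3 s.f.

Travel time t = 11.0 km / 0.36 m/s = 1.1e+04/0.36 = 3.056e+04 s = 0.3537 d.
First-order decay: C = 0.82·exp(−0.64·0.3537) = 0.82·0.7974 = 0.6539 mg/L.

0.654 mg/L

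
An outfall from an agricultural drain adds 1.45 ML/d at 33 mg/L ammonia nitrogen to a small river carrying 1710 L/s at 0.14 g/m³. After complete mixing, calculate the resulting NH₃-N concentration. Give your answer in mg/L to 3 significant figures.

0.459 mg/L

1.45 ML/d = 0.01678 m³/s.
1710 L/s = 1.71 m³/s.
By mass balance at complete mixing, C = (0.01678·33 + 1.71·0.14) / (0.01678 + 1.71) = 0.7932/1.727 = 0.4594 mg/L.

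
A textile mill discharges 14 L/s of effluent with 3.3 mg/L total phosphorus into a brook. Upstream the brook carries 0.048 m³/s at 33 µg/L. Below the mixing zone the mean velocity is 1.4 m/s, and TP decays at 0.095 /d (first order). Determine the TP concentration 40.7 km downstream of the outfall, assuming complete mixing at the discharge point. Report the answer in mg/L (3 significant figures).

0.746 mg/L

14 L/s = 0.014 m³/s.
33 µg/L = 0.033 mg/L.
After complete mixing, C₀ = (0.014·3.3 + 0.048·0.033) / 0.062 = 0.7707 mg/L.
Travel time t = 4.07e+04 m / 1.4 m/s = 2.907e+04 s = 0.3365 d.
C = 0.7707·exp(−0.095·0.3365) = 0.7707·0.9685 = 0.7465 mg/L.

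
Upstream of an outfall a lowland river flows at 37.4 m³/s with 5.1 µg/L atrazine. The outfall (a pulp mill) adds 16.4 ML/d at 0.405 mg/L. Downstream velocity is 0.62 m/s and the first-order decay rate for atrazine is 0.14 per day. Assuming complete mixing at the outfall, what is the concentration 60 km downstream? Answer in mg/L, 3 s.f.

16.4 ML/d = 0.1898 m³/s.
5.1 µg/L = 0.0051 mg/L.
After complete mixing, C₀ = (0.1898·0.405 + 37.4·0.0051) / 37.59 = 0.007119 mg/L.
Travel time t = 6e+04 m / 0.62 m/s = 9.677e+04 s = 1.12 d.
C = 0.007119·exp(−0.14·1.12) = 0.007119·0.8549 = 0.006086 mg/L.

0.00609 mg/L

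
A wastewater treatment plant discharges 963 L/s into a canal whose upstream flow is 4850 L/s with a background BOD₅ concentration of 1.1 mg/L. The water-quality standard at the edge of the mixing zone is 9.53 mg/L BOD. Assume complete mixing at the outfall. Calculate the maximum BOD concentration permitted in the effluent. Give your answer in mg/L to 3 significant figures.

963 L/s = 0.963 m³/s.
4850 L/s = 4.85 m³/s.
Mass balance: 9.53·5.813 = 0.963·Cₑ + 4.85·1.1.
Cₑ = (55.4 − 5.335) / 0.963 = 51.99 mg/L.

52.0 mg/L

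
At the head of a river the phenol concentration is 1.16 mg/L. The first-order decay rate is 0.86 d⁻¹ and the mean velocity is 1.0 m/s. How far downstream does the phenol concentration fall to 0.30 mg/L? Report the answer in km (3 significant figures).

136 km

From C = C₀·e^(−kt), t = ln(C₀/C)/k = ln(1.16/0.30)/0.86 = 1.352/0.86 = 1.573 d.
Distance = v·t = 1.0 m/s × 1.359e+05 s = 1.359e+05 m = 135.9 km.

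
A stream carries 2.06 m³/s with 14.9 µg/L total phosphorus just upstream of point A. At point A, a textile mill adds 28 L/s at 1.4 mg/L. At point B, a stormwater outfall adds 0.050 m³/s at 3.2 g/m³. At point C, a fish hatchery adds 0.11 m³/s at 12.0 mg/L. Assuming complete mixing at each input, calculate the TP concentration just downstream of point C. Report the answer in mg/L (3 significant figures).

14.9 µg/L = 0.0149 mg/L.
28 L/s = 0.028 m³/s.
After input A: C = (2.06·0.0149 + 0.028·1.4) / 2.088 = 0.03347 mg/L.
After input B: C = (2.088·0.03347 + 0.05·3.2) / 2.138 = 0.1075 mg/L.
After input C: C = (2.138·0.1075 + 0.11·12) / 2.248 = 0.6895 mg/L.

0.689 mg/L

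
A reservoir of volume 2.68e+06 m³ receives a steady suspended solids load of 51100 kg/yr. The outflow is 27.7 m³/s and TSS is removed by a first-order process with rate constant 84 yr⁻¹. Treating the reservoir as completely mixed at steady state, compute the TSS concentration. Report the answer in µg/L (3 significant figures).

46.5 µg/L

Outflow Q = 27.7 m³/s × 3.156e+07 s/yr = 8.741e+08 m³/yr.
Steady-state CSTR mass balance: W = Q·C + k·V·C, so C = W/(Q + kV).
Q + kV = 8.741e+08 + 84·2.68e+06 = 1.099e+09 m³/yr.
C = 51100/1.099e+09 = 4.649e-05 kg/m³ = 0.04649 mg/L = 46.49 µg/L.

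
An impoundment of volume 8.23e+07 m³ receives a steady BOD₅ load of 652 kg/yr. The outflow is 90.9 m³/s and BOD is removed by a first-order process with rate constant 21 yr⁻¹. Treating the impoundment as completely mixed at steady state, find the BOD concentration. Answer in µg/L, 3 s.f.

0.142 µg/L

Outflow Q = 90.9 m³/s × 3.156e+07 s/yr = 2.869e+09 m³/yr.
Steady-state CSTR mass balance: W = Q·C + k·V·C, so C = W/(Q + kV).
Q + kV = 2.869e+09 + 21·8.23e+07 = 4.597e+09 m³/yr.
C = 652/4.597e+09 = 1.418e-07 kg/m³ = 0.0001418 mg/L = 0.1418 µg/L.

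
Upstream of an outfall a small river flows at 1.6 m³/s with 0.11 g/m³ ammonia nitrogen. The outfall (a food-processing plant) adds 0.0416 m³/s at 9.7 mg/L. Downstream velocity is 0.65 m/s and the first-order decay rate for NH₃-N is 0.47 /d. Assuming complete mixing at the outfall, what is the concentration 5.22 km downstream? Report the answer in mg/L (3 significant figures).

After complete mixing, C₀ = (0.0416·9.7 + 1.6·0.11) / 1.642 = 0.353 mg/L.
Travel time t = 5220 m / 0.65 m/s = 8031 s = 0.09295 d.
C = 0.353·exp(−0.47·0.09295) = 0.353·0.9573 = 0.3379 mg/L.

0.338 mg/L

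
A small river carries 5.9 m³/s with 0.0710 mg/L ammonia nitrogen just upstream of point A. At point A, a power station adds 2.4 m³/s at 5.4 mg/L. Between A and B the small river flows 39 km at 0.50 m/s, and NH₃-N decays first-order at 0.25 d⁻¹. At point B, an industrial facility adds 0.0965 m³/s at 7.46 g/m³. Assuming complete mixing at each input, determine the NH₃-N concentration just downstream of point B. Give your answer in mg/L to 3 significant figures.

1.36 mg/L

After input A: C = (5.9·0.071 + 2.4·5.4) / 8.3 = 1.612 mg/L.
Over the 39 km reach to input B (t = 7.8e+04 s = 0.9028 d), decay gives C = 1.612·exp(−0.25·0.9028) = 1.286 mg/L.
After input B: C = (8.3·1.286 + 0.0965·7.46) / 8.397 = 1.357 mg/L.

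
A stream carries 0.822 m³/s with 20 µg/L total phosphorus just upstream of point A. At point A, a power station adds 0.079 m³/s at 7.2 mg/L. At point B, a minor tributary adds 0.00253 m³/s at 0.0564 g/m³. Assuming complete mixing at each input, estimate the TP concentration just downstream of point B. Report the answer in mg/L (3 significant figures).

0.648 mg/L

20 µg/L = 0.02 mg/L.
After input A: C = (0.822·0.02 + 0.079·7.2) / 0.901 = 0.6495 mg/L.
After input B: C = (0.901·0.6495 + 0.00253·0.0564) / 0.9035 = 0.6479 mg/L.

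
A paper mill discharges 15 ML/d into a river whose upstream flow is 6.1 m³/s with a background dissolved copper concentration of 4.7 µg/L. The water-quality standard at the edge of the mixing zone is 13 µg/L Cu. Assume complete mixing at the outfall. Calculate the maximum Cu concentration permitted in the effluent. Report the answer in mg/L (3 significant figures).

15 ML/d = 0.1736 m³/s.
4.7 µg/L = 0.0047 mg/L.
13 µg/L = 0.013 mg/L.
Mass balance: 0.013·6.274 = 0.1736·Cₑ + 6.1·0.0047.
Cₑ = (0.08156 − 0.02867) / 0.1736 = 0.3046 mg/L.

0.305 mg/L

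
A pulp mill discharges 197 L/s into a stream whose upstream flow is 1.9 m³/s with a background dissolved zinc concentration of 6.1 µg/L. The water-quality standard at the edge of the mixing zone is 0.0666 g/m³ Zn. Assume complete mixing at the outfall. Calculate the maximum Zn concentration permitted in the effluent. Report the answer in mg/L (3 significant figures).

197 L/s = 0.197 m³/s.
6.1 µg/L = 0.0061 mg/L.
Mass balance: 0.0666·2.097 = 0.197·Cₑ + 1.9·0.0061.
Cₑ = (0.1397 − 0.01159) / 0.197 = 0.6501 mg/L.

0.650 mg/L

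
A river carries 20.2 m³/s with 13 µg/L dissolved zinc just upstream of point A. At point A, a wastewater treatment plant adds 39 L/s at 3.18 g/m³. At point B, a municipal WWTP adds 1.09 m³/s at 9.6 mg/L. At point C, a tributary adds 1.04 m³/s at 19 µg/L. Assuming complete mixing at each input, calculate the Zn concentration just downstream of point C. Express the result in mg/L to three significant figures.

13 µg/L = 0.013 mg/L.
39 L/s = 0.039 m³/s.
After input A: C = (20.2·0.013 + 0.039·3.18) / 20.24 = 0.0191 mg/L.
After input B: C = (20.24·0.0191 + 1.09·9.6) / 21.33 = 0.5087 mg/L.
19 µg/L = 0.019 mg/L.
After input C: C = (21.33·0.5087 + 1.04·0.019) / 22.37 = 0.486 mg/L.

0.486 mg/L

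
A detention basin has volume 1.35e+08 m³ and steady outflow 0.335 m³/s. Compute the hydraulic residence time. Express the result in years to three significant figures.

12.8 yr

Q = 0.335 m³/s × 3.156e+07 s/yr = 1.057e+07 m³/yr.
Hydraulic residence time τ = V/Q = 1.35e+08/1.057e+07 = 12.77 yr.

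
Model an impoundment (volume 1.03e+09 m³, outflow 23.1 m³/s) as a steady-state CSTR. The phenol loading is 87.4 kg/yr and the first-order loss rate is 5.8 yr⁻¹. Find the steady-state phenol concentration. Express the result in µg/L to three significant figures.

Outflow Q = 23.1 m³/s × 3.156e+07 s/yr = 7.29e+08 m³/yr.
Steady-state CSTR mass balance: W = Q·C + k·V·C, so C = W/(Q + kV).
Q + kV = 7.29e+08 + 5.8·1.03e+09 = 6.703e+09 m³/yr.
C = 87.4/6.703e+09 = 1.304e-08 kg/m³ = 1.304e-05 mg/L = 0.01304 µg/L.

0.0130 µg/L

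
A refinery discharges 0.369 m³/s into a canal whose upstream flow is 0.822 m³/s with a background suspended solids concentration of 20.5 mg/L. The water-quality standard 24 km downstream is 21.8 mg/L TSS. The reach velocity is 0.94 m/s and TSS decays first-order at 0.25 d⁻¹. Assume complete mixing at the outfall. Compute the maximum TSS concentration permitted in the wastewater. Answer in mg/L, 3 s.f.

30.1 mg/L

Travel time to the compliance point: t = 2.4e+04/0.94 = 2.553e+04 s = 0.2955 d; decay factor exp(−0.25·0.2955) = 0.9288.
So the concentration just after mixing may be at most 21.8/0.9288 = 23.47 mg/L.
Mass balance: 23.47·1.191 = 0.369·Cₑ + 0.822·20.5.
Cₑ = (27.95 − 16.85) / 0.369 = 30.09 mg/L.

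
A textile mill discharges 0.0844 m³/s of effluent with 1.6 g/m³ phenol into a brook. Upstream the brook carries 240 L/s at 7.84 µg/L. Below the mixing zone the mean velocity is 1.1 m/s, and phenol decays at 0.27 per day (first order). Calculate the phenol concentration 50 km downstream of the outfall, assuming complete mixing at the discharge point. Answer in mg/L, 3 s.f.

0.366 mg/L

240 L/s = 0.24 m³/s.
7.84 µg/L = 0.00784 mg/L.
After complete mixing, C₀ = (0.0844·1.6 + 0.24·0.00784) / 0.3244 = 0.4221 mg/L.
Travel time t = 5e+04 m / 1.1 m/s = 4.545e+04 s = 0.5261 d.
C = 0.4221·exp(−0.27·0.5261) = 0.4221·0.8676 = 0.3662 mg/L.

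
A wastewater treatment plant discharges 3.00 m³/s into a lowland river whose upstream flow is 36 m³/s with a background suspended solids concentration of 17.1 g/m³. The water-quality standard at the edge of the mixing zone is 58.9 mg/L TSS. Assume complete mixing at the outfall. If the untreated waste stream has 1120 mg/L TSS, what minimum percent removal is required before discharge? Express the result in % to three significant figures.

Mass balance: 58.9·39 = 3·Cₑ + 36·17.1.
Cₑ = (2297 − 615.6) / 3 = 560.5 mg/L.
Required removal = 1 − 560.5/1120 = 49.96 %.

50.0 %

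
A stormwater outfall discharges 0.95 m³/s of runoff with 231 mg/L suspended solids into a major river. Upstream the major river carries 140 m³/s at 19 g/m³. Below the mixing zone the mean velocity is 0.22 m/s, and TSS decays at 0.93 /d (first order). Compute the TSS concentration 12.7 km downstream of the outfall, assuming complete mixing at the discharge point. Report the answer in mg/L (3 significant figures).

11.0 mg/L

After complete mixing, C₀ = (0.95·231 + 140·19) / 140.9 = 20.43 mg/L.
Travel time t = 1.27e+04 m / 0.22 m/s = 5.773e+04 s = 0.6681 d.
C = 20.43·exp(−0.93·0.6681) = 20.43·0.5372 = 10.97 mg/L.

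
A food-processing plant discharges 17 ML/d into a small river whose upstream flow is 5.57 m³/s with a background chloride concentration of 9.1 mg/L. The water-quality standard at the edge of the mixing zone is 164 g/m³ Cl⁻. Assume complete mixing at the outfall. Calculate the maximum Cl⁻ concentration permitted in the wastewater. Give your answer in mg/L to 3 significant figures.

17 ML/d = 0.1968 m³/s.
Mass balance: 164·5.767 = 0.1968·Cₑ + 5.57·9.1.
Cₑ = (945.7 − 50.69) / 0.1968 = 4549 mg/L.

4550 mg/L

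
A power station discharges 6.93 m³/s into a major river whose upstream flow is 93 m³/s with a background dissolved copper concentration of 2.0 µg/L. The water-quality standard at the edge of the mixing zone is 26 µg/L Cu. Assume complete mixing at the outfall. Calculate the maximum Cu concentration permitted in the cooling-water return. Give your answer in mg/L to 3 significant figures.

0.348 mg/L

2.0 µg/L = 0.002 mg/L.
26 µg/L = 0.026 mg/L.
Mass balance: 0.026·99.93 = 6.93·Cₑ + 93·0.002.
Cₑ = (2.598 − 0.186) / 6.93 = 0.3481 mg/L.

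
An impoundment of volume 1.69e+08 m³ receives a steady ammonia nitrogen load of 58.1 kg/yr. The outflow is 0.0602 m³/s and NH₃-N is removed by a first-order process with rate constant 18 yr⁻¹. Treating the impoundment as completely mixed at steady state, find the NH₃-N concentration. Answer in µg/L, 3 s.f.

Outflow Q = 0.0602 m³/s × 3.156e+07 s/yr = 1.9e+06 m³/yr.
Steady-state CSTR mass balance: W = Q·C + k·V·C, so C = W/(Q + kV).
Q + kV = 1.9e+06 + 18·1.69e+08 = 3.044e+09 m³/yr.
C = 58.1/3.044e+09 = 1.909e-08 kg/m³ = 1.909e-05 mg/L = 0.01909 µg/L.

0.0191 µg/L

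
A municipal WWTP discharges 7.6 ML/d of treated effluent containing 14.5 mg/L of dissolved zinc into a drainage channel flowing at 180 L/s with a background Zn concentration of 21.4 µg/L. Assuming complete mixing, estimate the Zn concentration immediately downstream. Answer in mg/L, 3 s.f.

4.77 mg/L

7.6 ML/d = 0.08796 m³/s.
180 L/s = 0.18 m³/s.
21.4 µg/L = 0.0214 mg/L.
By mass balance at complete mixing, C = (0.08796·14.5 + 0.18·0.0214) / (0.08796 + 0.18) = 1.279/0.268 = 4.774 mg/L.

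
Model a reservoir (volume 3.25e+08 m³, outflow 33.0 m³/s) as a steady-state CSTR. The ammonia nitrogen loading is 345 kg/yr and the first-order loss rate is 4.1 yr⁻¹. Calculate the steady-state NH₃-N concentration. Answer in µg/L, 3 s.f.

Outflow Q = 33.0 m³/s × 3.156e+07 s/yr = 1.041e+09 m³/yr.
Steady-state CSTR mass balance: W = Q·C + k·V·C, so C = W/(Q + kV).
Q + kV = 1.041e+09 + 4.1·3.25e+08 = 2.374e+09 m³/yr.
C = 345/2.374e+09 = 1.453e-07 kg/m³ = 0.0001453 mg/L = 0.1453 µg/L.

0.145 µg/L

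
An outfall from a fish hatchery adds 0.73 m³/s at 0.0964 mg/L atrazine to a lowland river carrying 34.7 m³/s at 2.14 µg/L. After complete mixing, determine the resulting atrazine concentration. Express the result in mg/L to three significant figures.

2.14 µg/L = 0.00214 mg/L.
By mass balance at complete mixing, C = (0.73·0.0964 + 34.7·0.00214) / (0.73 + 34.7) = 0.1446/35.43 = 0.004082 mg/L.

0.00408 mg/L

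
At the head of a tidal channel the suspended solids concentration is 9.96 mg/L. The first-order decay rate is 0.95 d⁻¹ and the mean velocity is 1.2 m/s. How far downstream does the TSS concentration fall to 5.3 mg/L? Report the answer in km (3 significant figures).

68.9 km

From C = C₀·e^(−kt), t = ln(C₀/C)/k = ln(9.96/5.3)/0.95 = 0.6309/0.95 = 0.6641 d.
Distance = v·t = 1.2 m/s × 5.738e+04 s = 6.885e+04 m = 68.85 km.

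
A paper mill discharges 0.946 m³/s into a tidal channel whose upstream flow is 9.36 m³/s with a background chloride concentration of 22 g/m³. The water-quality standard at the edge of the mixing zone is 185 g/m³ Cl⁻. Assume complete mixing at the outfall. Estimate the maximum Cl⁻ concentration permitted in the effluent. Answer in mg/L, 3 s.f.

Mass balance: 185·10.31 = 0.946·Cₑ + 9.36·22.
Cₑ = (1907 − 205.9) / 0.946 = 1798 mg/L.

1800 mg/L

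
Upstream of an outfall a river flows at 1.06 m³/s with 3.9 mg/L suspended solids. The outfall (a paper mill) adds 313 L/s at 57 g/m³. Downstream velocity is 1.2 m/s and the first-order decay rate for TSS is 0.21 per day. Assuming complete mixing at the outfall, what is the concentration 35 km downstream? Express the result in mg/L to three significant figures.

313 L/s = 0.313 m³/s.
After complete mixing, C₀ = (0.313·57 + 1.06·3.9) / 1.373 = 16.01 mg/L.
Travel time t = 3.5e+04 m / 1.2 m/s = 2.917e+04 s = 0.3376 d.
C = 16.01·exp(−0.21·0.3376) = 16.01·0.9316 = 14.91 mg/L.

14.9 mg/L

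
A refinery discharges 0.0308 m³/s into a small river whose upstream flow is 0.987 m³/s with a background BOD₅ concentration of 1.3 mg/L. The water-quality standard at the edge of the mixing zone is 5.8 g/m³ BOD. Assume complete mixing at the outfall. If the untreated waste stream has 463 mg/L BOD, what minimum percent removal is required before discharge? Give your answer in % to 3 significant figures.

Mass balance: 5.8·1.018 = 0.0308·Cₑ + 0.987·1.3.
Cₑ = (5.903 − 1.283) / 0.0308 = 150 mg/L.
Required removal = 1 − 150/463 = 67.6 %.

67.6 %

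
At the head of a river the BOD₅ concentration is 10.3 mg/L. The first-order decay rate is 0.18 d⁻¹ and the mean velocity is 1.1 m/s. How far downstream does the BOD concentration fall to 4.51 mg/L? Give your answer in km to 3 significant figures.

436 km

From C = C₀·e^(−kt), t = ln(C₀/C)/k = ln(10.3/4.51)/0.18 = 0.8258/0.18 = 4.588 d.
Distance = v·t = 1.1 m/s × 3.964e+05 s = 4.36e+05 m = 436 km.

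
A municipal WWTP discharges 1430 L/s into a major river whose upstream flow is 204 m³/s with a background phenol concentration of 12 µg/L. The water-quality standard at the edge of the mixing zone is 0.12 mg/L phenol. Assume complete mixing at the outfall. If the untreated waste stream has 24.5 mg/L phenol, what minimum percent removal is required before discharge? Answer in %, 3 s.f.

1430 L/s = 1.43 m³/s.
12 µg/L = 0.012 mg/L.
Mass balance: 0.12·205.4 = 1.43·Cₑ + 204·0.012.
Cₑ = (24.65 − 2.448) / 1.43 = 15.53 mg/L.
Required removal = 1 − 15.53/24.5 = 36.62 %.

36.6 %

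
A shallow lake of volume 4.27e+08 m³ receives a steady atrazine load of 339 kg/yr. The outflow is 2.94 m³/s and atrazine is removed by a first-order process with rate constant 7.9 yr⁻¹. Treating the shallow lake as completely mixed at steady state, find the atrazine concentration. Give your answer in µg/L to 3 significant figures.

0.0978 µg/L

Outflow Q = 2.94 m³/s × 3.156e+07 s/yr = 9.278e+07 m³/yr.
Steady-state CSTR mass balance: W = Q·C + k·V·C, so C = W/(Q + kV).
Q + kV = 9.278e+07 + 7.9·4.27e+08 = 3.466e+09 m³/yr.
C = 339/3.466e+09 = 9.781e-08 kg/m³ = 9.781e-05 mg/L = 0.09781 µg/L.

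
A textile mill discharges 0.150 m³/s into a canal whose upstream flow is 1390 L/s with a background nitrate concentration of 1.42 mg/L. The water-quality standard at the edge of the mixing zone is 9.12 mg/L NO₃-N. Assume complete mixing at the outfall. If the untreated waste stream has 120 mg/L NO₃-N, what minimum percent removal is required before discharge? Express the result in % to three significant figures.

1390 L/s = 1.39 m³/s.
Mass balance: 9.12·1.54 = 0.15·Cₑ + 1.39·1.42.
Cₑ = (14.04 − 1.974) / 0.15 = 80.47 mg/L.
Required removal = 1 − 80.47/120 = 32.94 %.

32.9 %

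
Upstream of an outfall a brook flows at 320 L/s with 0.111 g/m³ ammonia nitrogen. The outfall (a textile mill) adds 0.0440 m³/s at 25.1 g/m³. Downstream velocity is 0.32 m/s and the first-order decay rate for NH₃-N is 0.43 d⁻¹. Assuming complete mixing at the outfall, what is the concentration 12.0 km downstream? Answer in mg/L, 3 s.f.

2.60 mg/L

320 L/s = 0.32 m³/s.
After complete mixing, C₀ = (0.044·25.1 + 0.32·0.111) / 0.364 = 3.132 mg/L.
Travel time t = 1.2e+04 m / 0.32 m/s = 3.75e+04 s = 0.434 d.
C = 3.132·exp(−0.43·0.434) = 3.132·0.8297 = 2.598 mg/L.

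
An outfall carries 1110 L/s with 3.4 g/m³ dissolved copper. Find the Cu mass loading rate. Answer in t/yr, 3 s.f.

119 t/yr

1110 L/s = 1.11 m³/s.
Mass flux = Q·C = 1.11 m³/s × 3.4 g/m³ = 3.774 g/s.
= 3.774 g/s × 31.56 = 119.1 t/yr.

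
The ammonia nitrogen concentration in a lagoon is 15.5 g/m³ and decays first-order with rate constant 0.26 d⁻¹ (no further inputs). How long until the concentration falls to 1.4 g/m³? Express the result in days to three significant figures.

t = ln(C₀/C)/k = ln(15.5/1.4)/0.26 = 2.404/0.26 = 9.248 d.

9.25 d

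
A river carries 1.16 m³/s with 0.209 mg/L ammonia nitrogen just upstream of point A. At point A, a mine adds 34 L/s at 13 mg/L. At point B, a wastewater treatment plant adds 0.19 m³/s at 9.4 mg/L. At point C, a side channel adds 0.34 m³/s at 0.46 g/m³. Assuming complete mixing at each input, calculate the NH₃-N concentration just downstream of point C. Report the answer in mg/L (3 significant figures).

34 L/s = 0.034 m³/s.
After input A: C = (1.16·0.209 + 0.034·13) / 1.194 = 0.5732 mg/L.
After input B: C = (1.194·0.5732 + 0.19·9.4) / 1.384 = 1.785 mg/L.
After input C: C = (1.384·1.785 + 0.34·0.46) / 1.724 = 1.524 mg/L.

1.52 mg/L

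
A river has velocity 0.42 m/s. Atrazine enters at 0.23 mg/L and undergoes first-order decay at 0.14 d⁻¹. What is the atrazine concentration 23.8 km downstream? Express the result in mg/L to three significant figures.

0.210 mg/L

Travel time t = 23.8 km / 0.42 m/s = 2.38e+04/0.42 = 5.667e+04 s = 0.6559 d.
First-order decay: C = 0.23·exp(−0.14·0.6559) = 0.23·0.9123 = 0.2098 mg/L.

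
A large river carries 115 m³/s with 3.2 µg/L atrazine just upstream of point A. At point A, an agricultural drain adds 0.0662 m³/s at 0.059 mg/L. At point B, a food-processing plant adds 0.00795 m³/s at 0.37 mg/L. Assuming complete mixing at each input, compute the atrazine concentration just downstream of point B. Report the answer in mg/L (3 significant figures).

3.2 µg/L = 0.0032 mg/L.
After input A: C = (115·0.0032 + 0.0662·0.059) / 115.1 = 0.003232 mg/L.
After input B: C = (115.1·0.003232 + 0.00795·0.37) / 115.1 = 0.003257 mg/L.

0.00326 mg/L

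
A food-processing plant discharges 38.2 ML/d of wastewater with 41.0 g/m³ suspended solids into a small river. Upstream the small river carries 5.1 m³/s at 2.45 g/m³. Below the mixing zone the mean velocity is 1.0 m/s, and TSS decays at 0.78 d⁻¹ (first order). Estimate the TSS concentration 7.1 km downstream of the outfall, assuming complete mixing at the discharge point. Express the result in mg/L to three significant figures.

5.18 mg/L

38.2 ML/d = 0.4421 m³/s.
After complete mixing, C₀ = (0.4421·41 + 5.1·2.45) / 5.542 = 5.525 mg/L.
Travel time t = 7100 m / 1.0 m/s = 7100 s = 0.08218 d.
C = 5.525·exp(−0.78·0.08218) = 5.525·0.9379 = 5.182 mg/L.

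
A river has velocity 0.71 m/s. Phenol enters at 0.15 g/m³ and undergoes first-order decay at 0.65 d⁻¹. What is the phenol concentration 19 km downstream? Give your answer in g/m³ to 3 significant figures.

0.123 g/m³

Travel time t = 19 km / 0.71 m/s = 1.9e+04/0.71 = 2.676e+04 s = 0.3097 d.
First-order decay: C = 0.15·exp(−0.65·0.3097) = 0.15·0.8176 = 0.1226 g/m³.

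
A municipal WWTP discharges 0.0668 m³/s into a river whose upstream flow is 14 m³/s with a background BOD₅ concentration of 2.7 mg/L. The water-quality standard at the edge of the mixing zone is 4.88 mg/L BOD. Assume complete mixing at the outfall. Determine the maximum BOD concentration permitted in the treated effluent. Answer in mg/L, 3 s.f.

Mass balance: 4.88·14.07 = 0.0668·Cₑ + 14·2.7.
Cₑ = (68.65 − 37.8) / 0.0668 = 461.8 mg/L.

462 mg/L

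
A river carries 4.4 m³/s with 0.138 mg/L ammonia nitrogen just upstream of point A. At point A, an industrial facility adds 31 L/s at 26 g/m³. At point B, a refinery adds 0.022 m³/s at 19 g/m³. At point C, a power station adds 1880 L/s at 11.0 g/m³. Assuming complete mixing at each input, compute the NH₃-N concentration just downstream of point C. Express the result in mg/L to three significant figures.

31 L/s = 0.031 m³/s.
After input A: C = (4.4·0.138 + 0.031·26) / 4.431 = 0.3189 mg/L.
After input B: C = (4.431·0.3189 + 0.022·19) / 4.453 = 0.4112 mg/L.
1880 L/s = 1.88 m³/s.
After input C: C = (4.453·0.4112 + 1.88·11) / 6.333 = 3.555 mg/L.

3.55 mg/L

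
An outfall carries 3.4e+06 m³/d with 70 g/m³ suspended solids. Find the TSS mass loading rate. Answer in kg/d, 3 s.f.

3.4e+06 m³/d = 39.35 m³/s.
Mass flux = Q·C = 39.35 m³/s × 70 g/m³ = 2755 g/s.
= 2755 g/s × 86.4 = 2.38e+05 kg/d.

238000 kg/d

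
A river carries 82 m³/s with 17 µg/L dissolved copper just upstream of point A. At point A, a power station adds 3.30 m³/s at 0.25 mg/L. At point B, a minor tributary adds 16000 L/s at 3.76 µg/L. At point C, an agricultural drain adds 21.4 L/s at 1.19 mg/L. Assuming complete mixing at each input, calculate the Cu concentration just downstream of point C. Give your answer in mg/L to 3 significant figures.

17 µg/L = 0.017 mg/L.
After input A: C = (82·0.017 + 3.3·0.25) / 85.3 = 0.02601 mg/L.
16000 L/s = 16 m³/s.
3.76 µg/L = 0.00376 mg/L.
After input B: C = (85.3·0.02601 + 16·0.00376) / 101.3 = 0.0225 mg/L.
21.4 L/s = 0.0214 m³/s.
After input C: C = (101.3·0.0225 + 0.0214·1.19) / 101.3 = 0.02275 mg/L.

0.0227 mg/L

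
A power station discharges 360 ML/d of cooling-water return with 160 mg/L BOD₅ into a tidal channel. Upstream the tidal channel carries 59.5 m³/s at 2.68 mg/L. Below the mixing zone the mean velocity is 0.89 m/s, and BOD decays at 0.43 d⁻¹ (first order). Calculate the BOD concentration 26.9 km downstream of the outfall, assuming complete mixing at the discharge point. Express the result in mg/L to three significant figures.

11.2 mg/L

360 ML/d = 4.167 m³/s.
After complete mixing, C₀ = (4.167·160 + 59.5·2.68) / 63.67 = 12.98 mg/L.
Travel time t = 2.69e+04 m / 0.89 m/s = 3.022e+04 s = 0.3498 d.
C = 12.98·exp(−0.43·0.3498) = 12.98·0.8603 = 11.16 mg/L.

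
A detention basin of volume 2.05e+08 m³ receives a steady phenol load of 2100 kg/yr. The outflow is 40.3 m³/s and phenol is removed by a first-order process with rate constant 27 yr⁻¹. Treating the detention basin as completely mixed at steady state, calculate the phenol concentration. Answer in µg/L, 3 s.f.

0.309 µg/L

Outflow Q = 40.3 m³/s × 3.156e+07 s/yr = 1.272e+09 m³/yr.
Steady-state CSTR mass balance: W = Q·C + k·V·C, so C = W/(Q + kV).
Q + kV = 1.272e+09 + 27·2.05e+08 = 6.807e+09 m³/yr.
C = 2100/6.807e+09 = 3.085e-07 kg/m³ = 0.0003085 mg/L = 0.3085 µg/L.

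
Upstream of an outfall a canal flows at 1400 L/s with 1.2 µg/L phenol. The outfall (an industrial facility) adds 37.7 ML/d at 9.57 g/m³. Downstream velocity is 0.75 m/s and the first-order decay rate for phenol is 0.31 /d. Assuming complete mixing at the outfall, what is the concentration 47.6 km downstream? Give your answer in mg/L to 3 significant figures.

37.7 ML/d = 0.4363 m³/s.
1400 L/s = 1.4 m³/s.
1.2 µg/L = 0.0012 mg/L.
After complete mixing, C₀ = (0.4363·9.57 + 1.4·0.0012) / 1.836 = 2.275 mg/L.
Travel time t = 4.76e+04 m / 0.75 m/s = 6.347e+04 s = 0.7346 d.
C = 2.275·exp(−0.31·0.7346) = 2.275·0.7964 = 1.812 mg/L.

1.81 mg/L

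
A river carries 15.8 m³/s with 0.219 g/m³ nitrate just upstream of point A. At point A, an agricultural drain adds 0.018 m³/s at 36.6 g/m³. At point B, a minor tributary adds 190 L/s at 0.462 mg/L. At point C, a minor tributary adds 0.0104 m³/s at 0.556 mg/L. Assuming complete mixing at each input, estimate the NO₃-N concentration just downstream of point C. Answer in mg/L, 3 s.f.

0.263 mg/L

After input A: C = (15.8·0.219 + 0.018·36.6) / 15.82 = 0.2604 mg/L.
190 L/s = 0.19 m³/s.
After input B: C = (15.82·0.2604 + 0.19·0.462) / 16.01 = 0.2628 mg/L.
After input C: C = (16.01·0.2628 + 0.0104·0.556) / 16.02 = 0.263 mg/L.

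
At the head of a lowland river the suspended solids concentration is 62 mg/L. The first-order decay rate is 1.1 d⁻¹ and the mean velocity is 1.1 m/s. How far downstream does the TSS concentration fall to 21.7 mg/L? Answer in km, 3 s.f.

90.7 km

From C = C₀·e^(−kt), t = ln(C₀/C)/k = ln(62/21.7)/1.1 = 1.05/1.1 = 0.9544 d.
Distance = v·t = 1.1 m/s × 8.246e+04 s = 9.07e+04 m = 90.7 km.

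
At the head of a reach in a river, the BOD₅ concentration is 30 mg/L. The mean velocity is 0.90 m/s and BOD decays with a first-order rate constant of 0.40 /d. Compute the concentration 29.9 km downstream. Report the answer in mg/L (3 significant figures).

Travel time t = 29.9 km / 0.90 m/s = 2.99e+04/0.90 = 3.322e+04 s = 0.3845 d.
First-order decay: C = 30·exp(−0.40·0.3845) = 30·0.8574 = 25.72 mg/L.

25.7 mg/L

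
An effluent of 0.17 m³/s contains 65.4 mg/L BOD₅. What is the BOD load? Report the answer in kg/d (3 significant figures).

Mass flux = Q·C = 0.17 m³/s × 65.4 g/m³ = 11.12 g/s.
= 11.12 g/s × 86.4 = 960.6 kg/d.

961 kg/d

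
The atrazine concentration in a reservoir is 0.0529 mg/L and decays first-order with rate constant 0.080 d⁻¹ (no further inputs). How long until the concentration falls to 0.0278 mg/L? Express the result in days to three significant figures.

8.04 d

t = ln(C₀/C)/k = ln(0.0529/0.0278)/0.080 = 0.6434/0.080 = 8.042 d.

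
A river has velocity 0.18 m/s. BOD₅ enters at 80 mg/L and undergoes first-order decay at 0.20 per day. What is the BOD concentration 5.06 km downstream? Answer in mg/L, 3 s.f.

75.0 mg/L

Travel time t = 5.06 km / 0.18 m/s = 5060/0.18 = 2.811e+04 s = 0.3254 d.
First-order decay: C = 80·exp(−0.20·0.3254) = 80·0.937 = 74.96 mg/L.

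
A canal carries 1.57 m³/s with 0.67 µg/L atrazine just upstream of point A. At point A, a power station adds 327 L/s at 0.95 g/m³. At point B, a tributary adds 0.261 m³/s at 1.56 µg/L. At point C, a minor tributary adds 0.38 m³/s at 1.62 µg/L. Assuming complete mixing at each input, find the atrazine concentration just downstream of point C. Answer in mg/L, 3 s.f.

0.67 µg/L = 0.00067 mg/L.
327 L/s = 0.327 m³/s.
After input A: C = (1.57·0.00067 + 0.327·0.95) / 1.897 = 0.1643 mg/L.
1.56 µg/L = 0.00156 mg/L.
After input B: C = (1.897·0.1643 + 0.261·0.00156) / 2.158 = 0.1446 mg/L.
1.62 µg/L = 0.00162 mg/L.
After input C: C = (2.158·0.1446 + 0.38·0.00162) / 2.538 = 0.1232 mg/L.

0.123 mg/L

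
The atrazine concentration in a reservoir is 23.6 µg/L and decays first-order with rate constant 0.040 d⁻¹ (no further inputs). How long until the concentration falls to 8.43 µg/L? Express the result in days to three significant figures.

t = ln(C₀/C)/k = ln(23.6/8.43)/0.040 = 1.029/0.040 = 25.74 d.

25.7 d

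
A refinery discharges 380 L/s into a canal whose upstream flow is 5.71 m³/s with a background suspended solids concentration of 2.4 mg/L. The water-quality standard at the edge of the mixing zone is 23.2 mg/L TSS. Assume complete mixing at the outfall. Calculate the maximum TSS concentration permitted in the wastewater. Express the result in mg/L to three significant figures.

380 L/s = 0.38 m³/s.
Mass balance: 23.2·6.09 = 0.38·Cₑ + 5.71·2.4.
Cₑ = (141.3 − 13.7) / 0.38 = 335.7 mg/L.

336 mg/L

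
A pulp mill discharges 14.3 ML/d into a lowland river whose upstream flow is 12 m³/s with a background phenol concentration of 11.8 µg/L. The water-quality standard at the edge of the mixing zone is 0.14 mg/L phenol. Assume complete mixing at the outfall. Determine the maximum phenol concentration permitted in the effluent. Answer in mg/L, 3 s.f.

9.43 mg/L

14.3 ML/d = 0.1655 m³/s.
11.8 µg/L = 0.0118 mg/L.
Mass balance: 0.14·12.17 = 0.1655·Cₑ + 12·0.0118.
Cₑ = (1.703 − 0.1416) / 0.1655 = 9.435 mg/L.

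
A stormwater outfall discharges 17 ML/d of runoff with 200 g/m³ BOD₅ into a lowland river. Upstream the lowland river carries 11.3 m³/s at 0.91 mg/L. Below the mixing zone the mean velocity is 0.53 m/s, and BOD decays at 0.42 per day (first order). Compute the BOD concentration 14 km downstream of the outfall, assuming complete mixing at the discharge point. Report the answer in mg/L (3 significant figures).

3.80 mg/L

17 ML/d = 0.1968 m³/s.
After complete mixing, C₀ = (0.1968·200 + 11.3·0.91) / 11.5 = 4.317 mg/L.
Travel time t = 1.4e+04 m / 0.53 m/s = 2.642e+04 s = 0.3057 d.
C = 4.317·exp(−0.42·0.3057) = 4.317·0.8795 = 3.797 mg/L.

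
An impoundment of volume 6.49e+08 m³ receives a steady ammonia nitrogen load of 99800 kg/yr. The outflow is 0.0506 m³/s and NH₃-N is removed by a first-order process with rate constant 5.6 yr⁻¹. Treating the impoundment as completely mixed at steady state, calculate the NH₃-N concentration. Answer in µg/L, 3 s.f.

27.4 µg/L

Outflow Q = 0.0506 m³/s × 3.156e+07 s/yr = 1.597e+06 m³/yr.
Steady-state CSTR mass balance: W = Q·C + k·V·C, so C = W/(Q + kV).
Q + kV = 1.597e+06 + 5.6·6.49e+08 = 3.636e+09 m³/yr.
C = 99800/3.636e+09 = 2.745e-05 kg/m³ = 0.02745 mg/L = 27.45 µg/L.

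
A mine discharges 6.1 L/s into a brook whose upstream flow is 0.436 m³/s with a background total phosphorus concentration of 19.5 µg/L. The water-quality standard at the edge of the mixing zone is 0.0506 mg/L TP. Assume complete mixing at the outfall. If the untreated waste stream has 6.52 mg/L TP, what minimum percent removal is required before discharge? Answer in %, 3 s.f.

6.1 L/s = 0.0061 m³/s.
19.5 µg/L = 0.0195 mg/L.
Mass balance: 0.0506·0.4421 = 0.0061·Cₑ + 0.436·0.0195.
Cₑ = (0.02237 − 0.008502) / 0.0061 = 2.273 mg/L.
Required removal = 1 − 2.273/6.52 = 65.13 %.

65.1 %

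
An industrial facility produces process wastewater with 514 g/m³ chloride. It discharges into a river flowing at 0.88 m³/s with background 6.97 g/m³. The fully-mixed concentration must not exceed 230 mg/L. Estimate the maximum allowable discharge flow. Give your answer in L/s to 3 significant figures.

691 L/s

Mass balance at complete mixing: C_std·(Q_w + Q_r) = Q_w·C_e + Q_r·C_b.
Rearranging, Q_w = Q_r·(C_std − C_b)/(C_e − C_std) = 0.88·(230 − 6.97) / (514 − 230) = 0.6911 m³/s.
= 691.1 L/s.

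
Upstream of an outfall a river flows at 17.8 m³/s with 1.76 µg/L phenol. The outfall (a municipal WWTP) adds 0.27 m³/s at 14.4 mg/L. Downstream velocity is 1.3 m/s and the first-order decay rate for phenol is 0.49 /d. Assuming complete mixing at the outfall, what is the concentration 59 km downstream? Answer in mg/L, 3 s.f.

0.168 mg/L

1.76 µg/L = 0.00176 mg/L.
After complete mixing, C₀ = (0.27·14.4 + 17.8·0.00176) / 18.07 = 0.2169 mg/L.
Travel time t = 5.9e+04 m / 1.3 m/s = 4.538e+04 s = 0.5253 d.
C = 0.2169·exp(−0.49·0.5253) = 0.2169·0.7731 = 0.1677 mg/L.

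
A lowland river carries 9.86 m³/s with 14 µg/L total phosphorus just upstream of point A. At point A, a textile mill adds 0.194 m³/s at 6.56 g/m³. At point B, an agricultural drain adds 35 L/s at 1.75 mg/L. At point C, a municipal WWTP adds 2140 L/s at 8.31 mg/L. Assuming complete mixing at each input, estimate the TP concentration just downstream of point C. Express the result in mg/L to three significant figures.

14 µg/L = 0.014 mg/L.
After input A: C = (9.86·0.014 + 0.194·6.56) / 10.05 = 0.1403 mg/L.
35 L/s = 0.035 m³/s.
After input B: C = (10.05·0.1403 + 0.035·1.75) / 10.09 = 0.1459 mg/L.
2140 L/s = 2.14 m³/s.
After input C: C = (10.09·0.1459 + 2.14·8.31) / 12.23 = 1.575 mg/L.

1.57 mg/L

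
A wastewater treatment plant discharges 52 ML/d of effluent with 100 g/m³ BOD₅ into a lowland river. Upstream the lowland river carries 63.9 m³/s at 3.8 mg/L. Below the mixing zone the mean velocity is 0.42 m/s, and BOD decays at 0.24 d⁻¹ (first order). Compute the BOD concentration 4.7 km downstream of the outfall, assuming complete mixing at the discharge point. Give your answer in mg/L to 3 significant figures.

4.55 mg/L

52 ML/d = 0.6019 m³/s.
After complete mixing, C₀ = (0.6019·100 + 63.9·3.8) / 64.5 = 4.698 mg/L.
Travel time t = 4700 m / 0.42 m/s = 1.119e+04 s = 0.1295 d.
C = 4.698·exp(−0.24·0.1295) = 4.698·0.9694 = 4.554 mg/L.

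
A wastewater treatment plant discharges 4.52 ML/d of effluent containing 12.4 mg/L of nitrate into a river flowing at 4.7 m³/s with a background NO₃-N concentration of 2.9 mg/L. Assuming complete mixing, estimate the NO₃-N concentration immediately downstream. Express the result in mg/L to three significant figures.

3.00 mg/L

4.52 ML/d = 0.05231 m³/s.
Flow-weighted mixing gives C = (0.05231·12.4 + 4.7·2.9) / (0.05231 + 4.7) = 14.28/4.752 = 3.005 mg/L.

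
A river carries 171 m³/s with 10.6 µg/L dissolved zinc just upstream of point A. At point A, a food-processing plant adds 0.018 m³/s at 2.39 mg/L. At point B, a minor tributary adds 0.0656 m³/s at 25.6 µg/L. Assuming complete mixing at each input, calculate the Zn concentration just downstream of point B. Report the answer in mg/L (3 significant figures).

0.0109 mg/L

10.6 µg/L = 0.0106 mg/L.
After input A: C = (171·0.0106 + 0.018·2.39) / 171 = 0.01085 mg/L.
25.6 µg/L = 0.0256 mg/L.
After input B: C = (171·0.01085 + 0.0656·0.0256) / 171.1 = 0.01086 mg/L.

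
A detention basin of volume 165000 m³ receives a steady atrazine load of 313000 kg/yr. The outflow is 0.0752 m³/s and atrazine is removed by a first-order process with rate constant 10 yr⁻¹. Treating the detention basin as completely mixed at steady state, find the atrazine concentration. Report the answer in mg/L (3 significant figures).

Outflow Q = 0.0752 m³/s × 3.156e+07 s/yr = 2.373e+06 m³/yr.
Steady-state CSTR mass balance: W = Q·C + k·V·C, so C = W/(Q + kV).
Q + kV = 2.373e+06 + 10·165000 = 4.023e+06 m³/yr.
C = 313000/4.023e+06 = 0.0778 kg/m³ = 77.8 mg/L.

77.8 mg/L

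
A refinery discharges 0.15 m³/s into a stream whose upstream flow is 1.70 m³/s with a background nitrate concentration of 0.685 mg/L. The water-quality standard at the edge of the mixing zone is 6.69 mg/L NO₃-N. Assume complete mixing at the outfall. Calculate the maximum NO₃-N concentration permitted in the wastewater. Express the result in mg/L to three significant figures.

Mass balance: 6.69·1.85 = 0.15·Cₑ + 1.7·0.685.
Cₑ = (12.38 − 1.165) / 0.15 = 74.75 mg/L.

74.7 mg/L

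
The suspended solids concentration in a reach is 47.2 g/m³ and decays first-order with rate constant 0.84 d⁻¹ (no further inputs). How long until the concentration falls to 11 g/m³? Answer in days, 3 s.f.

t = ln(C₀/C)/k = ln(47.2/11)/0.84 = 1.456/0.84 = 1.734 d.

1.73 d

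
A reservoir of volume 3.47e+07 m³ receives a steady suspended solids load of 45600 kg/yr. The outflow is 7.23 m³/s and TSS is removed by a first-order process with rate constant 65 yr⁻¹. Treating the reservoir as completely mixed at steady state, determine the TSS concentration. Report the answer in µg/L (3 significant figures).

18.4 µg/L

Outflow Q = 7.23 m³/s × 3.156e+07 s/yr = 2.282e+08 m³/yr.
Steady-state CSTR mass balance: W = Q·C + k·V·C, so C = W/(Q + kV).
Q + kV = 2.282e+08 + 65·3.47e+07 = 2.484e+09 m³/yr.
C = 45600/2.484e+09 = 1.836e-05 kg/m³ = 0.01836 mg/L = 18.36 µg/L.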